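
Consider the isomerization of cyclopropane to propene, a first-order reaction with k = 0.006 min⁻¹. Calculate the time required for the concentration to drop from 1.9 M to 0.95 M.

115.5 min

Step 1: For first-order: t = ln([cyclopropane]₀/[cyclopropane])/k
Step 2: t = ln(1.9/0.95)/0.006
Step 3: t = ln(2)/0.006
Step 4: t = 0.6931/0.006 = 115.5 min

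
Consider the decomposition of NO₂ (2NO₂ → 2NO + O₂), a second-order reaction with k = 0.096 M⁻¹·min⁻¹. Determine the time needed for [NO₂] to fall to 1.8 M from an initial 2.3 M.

1.258 min

Step 1: For second-order: t = (1/[NO₂] - 1/[NO₂]₀)/k
Step 2: t = (1/1.8 - 1/2.3)/0.096
Step 3: t = (0.5556 - 0.4348)/0.096
Step 4: t = 0.1208/0.096 = 1.258 min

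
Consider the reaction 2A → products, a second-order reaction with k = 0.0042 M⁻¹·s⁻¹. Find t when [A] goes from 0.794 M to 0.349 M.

382.4 s

Step 1: For second-order: t = (1/[A] - 1/[A]₀)/k
Step 2: t = (1/0.349 - 1/0.794)/0.0042
Step 3: t = (2.865 - 1.259)/0.0042
Step 4: t = 1.606/0.0042 = 382.4 s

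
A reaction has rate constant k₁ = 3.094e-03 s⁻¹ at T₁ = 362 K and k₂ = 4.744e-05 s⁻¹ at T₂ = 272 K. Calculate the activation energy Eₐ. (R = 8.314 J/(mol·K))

38.0 kJ/mol

Step 1: Use the two-temperature Arrhenius form: ln(k₂/k₁) = -Eₐ/R × (1/T₂ - 1/T₁)
Step 2: ln(k₂/k₁) = ln(4.744e-05/3.094e-03) = ln(0.0153329) = -4.17775
Step 3: 1/T₂ - 1/T₁ = 1/272 - 1/362 = 9.140396e-04 K⁻¹
Step 4: Eₐ = -R × ln(k₂/k₁) / (1/T₂ - 1/T₁) = -8.314 × -4.17775 / 9.140396e-04
Step 5: Eₐ = 3.8000e+04 J/mol = 38.0 kJ/mol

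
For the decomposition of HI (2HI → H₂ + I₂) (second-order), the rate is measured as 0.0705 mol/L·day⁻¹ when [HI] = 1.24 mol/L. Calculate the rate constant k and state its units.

0.04585 (mol/L)⁻¹·day⁻¹

Step 1: rate = k[HI]^2, so k = rate / [HI]^2.
Step 2: k = 0.0705 / (1.24)^2 = 0.0705 / 1.538.
Step 3: k = 0.04585 (mol/L)⁻¹·day⁻¹.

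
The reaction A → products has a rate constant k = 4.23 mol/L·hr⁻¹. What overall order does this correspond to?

zeroth order (0)

Step 1: The units of k for an nth-order reaction are (concentration)^(1-n)·(time)⁻¹.
Step 2: Here k has units mol/L·hr⁻¹, so the concentration exponent is 1.
Step 3: 1 - n = 1 ⇒ n = 0. The reaction is zeroth order.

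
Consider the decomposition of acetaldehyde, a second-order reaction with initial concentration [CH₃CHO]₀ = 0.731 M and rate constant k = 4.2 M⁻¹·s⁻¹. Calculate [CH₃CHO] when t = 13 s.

0.01787 M

Step 1: For a second-order reaction: 1/[CH₃CHO] = 1/[CH₃CHO]₀ + kt
Step 2: 1/[CH₃CHO] = 1/0.731 + 4.2 × 13
Step 3: 1/[CH₃CHO] = 1.368 + 54.6 = 55.97
Step 4: [CH₃CHO] = 1/55.97 = 0.01787 M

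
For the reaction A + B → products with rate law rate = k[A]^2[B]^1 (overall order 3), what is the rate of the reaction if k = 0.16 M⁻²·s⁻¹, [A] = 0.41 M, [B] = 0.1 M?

0.00269 M/s

Step 1: The rate law is rate = k[A]^2[B]^1, overall order = 2+1 = 3
Step 2: Substitute values: rate = 0.16 × (0.41)^2 × (0.1)^1
Step 3: rate = 0.16 × 0.1681 × 0.1 = 0.0026896 M/s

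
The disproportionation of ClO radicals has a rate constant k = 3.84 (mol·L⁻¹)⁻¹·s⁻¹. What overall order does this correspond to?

second order (2)

Step 1: The units of k for an nth-order reaction are (concentration)^(1-n)·(time)⁻¹.
Step 2: Here k has units (mol·L⁻¹)⁻¹·s⁻¹, so the concentration exponent is -1.
Step 3: 1 - n = -1 ⇒ n = 2. The reaction is second order.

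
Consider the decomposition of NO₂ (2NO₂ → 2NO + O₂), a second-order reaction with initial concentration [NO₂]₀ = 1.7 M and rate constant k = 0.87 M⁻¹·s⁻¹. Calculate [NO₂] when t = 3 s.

0.3127 M

Step 1: For a second-order reaction: 1/[NO₂] = 1/[NO₂]₀ + kt
Step 2: 1/[NO₂] = 1/1.7 + 0.87 × 3
Step 3: 1/[NO₂] = 0.5882 + 2.61 = 3.198
Step 4: [NO₂] = 1/3.198 = 0.3127 M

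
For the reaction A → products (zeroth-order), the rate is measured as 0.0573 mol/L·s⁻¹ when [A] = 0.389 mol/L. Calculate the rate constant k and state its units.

0.0573 mol/L·s⁻¹

Step 1: For a zeroth-order reaction, rate = k (independent of concentration).
Step 2: k = rate = 0.0573 mol/L·s⁻¹.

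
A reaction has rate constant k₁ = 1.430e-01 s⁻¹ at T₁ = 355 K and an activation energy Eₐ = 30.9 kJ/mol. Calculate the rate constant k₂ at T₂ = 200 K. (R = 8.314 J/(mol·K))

4.281e-05 s⁻¹

Step 1: Use the two-temperature Arrhenius form: ln(k₂/k₁) = -Eₐ/R × (1/T₂ - 1/T₁)
Step 2: Convert Eₐ to J/mol: 30.9 kJ/mol = 30900 J/mol
Step 3: 1/T₂ - 1/T₁ = 1/200 - 1/355 = 2.183099e-03 K⁻¹
Step 4: ln(k₂/k₁) = -30900/8.314 × 2.183099e-03 = -8.11376
Step 5: k₂ = k₁ × exp(-8.11376) = 1.430e-01 × 2.99391e-04 = 4.281e-05 s⁻¹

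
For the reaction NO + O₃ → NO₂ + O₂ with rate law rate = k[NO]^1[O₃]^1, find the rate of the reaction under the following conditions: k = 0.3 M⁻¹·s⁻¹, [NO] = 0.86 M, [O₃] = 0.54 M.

0.1393 M/s

Step 1: The rate law is rate = k[NO]^1[O₃]^1
Step 2: Substitute: rate = 0.3 × (0.86)^1 × (0.54)^1
Step 3: rate = 0.3 × 0.86 × 0.54 = 0.13932 M/s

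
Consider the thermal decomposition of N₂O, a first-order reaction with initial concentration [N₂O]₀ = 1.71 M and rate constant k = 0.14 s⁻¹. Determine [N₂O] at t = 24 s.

0.0594 M

Step 1: For a first-order reaction: [N₂O] = [N₂O]₀ × e^(-kt)
Step 2: [N₂O] = 1.71 × e^(-0.14 × 24)
Step 3: [N₂O] = 1.71 × e^(-3.36)
Step 4: [N₂O] = 1.71 × 0.0347353 = 0.0594 M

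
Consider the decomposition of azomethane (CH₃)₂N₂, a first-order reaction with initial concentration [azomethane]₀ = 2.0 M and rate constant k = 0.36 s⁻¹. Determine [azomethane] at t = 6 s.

0.2307 M

Step 1: For a first-order reaction: [azomethane] = [azomethane]₀ × e^(-kt)
Step 2: [azomethane] = 2.0 × e^(-0.36 × 6)
Step 3: [azomethane] = 2.0 × e^(-2.16)
Step 4: [azomethane] = 2.0 × 0.115325 = 0.2307 M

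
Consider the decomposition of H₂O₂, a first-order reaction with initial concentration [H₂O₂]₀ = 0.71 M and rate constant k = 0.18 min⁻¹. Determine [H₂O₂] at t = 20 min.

0.0194 M

Step 1: For a first-order reaction: [H₂O₂] = [H₂O₂]₀ × e^(-kt)
Step 2: [H₂O₂] = 0.71 × e^(-0.18 × 20)
Step 3: [H₂O₂] = 0.71 × e^(-3.6)
Step 4: [H₂O₂] = 0.71 × 0.0273237 = 0.0194 M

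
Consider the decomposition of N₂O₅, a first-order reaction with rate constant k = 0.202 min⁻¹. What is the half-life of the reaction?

3.431 min

Step 1: For a first-order reaction, t₁/₂ = ln(2)/k
Step 2: t₁/₂ = ln(2)/0.202
Step 3: t₁/₂ = 0.6931/0.202 = 3.431 min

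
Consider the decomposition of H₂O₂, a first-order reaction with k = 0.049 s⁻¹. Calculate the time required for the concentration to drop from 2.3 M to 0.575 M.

28.29 s

Step 1: For first-order: t = ln([H₂O₂]₀/[H₂O₂])/k
Step 2: t = ln(2.3/0.575)/0.049
Step 3: t = ln(4)/0.049
Step 4: t = 1.386/0.049 = 28.29 s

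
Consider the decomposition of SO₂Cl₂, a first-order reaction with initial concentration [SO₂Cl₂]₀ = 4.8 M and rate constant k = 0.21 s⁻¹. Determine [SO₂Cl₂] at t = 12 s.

0.3862 M

Step 1: For a first-order reaction: [SO₂Cl₂] = [SO₂Cl₂]₀ × e^(-kt)
Step 2: [SO₂Cl₂] = 4.8 × e^(-0.21 × 12)
Step 3: [SO₂Cl₂] = 4.8 × e^(-2.52)
Step 4: [SO₂Cl₂] = 4.8 × 0.0804596 = 0.3862 M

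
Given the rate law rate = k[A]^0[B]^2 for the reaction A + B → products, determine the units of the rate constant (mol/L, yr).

(mol/L)⁻¹·yr⁻¹

Step 1: Overall order = 0 + 2 = 2.
Step 2: rate has units mol/L·yr⁻¹; [A]^0[B]^2 has units (mol/L)^2.
Step 3: k = rate/([A]^0[B]^2), so units of k = (mol/L)^(1-2)·yr⁻¹ = (mol/L)⁻¹·yr⁻¹.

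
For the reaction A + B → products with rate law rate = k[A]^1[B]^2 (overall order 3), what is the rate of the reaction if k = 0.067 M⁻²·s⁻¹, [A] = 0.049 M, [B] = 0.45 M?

0.0006648 M/s

Step 1: The rate law is rate = k[A]^1[B]^2, overall order = 1+2 = 3
Step 2: Substitute values: rate = 0.067 × (0.049)^1 × (0.45)^2
Step 3: rate = 0.067 × 0.049 × 0.2025 = 0.000664808 M/s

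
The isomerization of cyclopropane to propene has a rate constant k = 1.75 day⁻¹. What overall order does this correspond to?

first order (1)

Step 1: The units of k for an nth-order reaction are (concentration)^(1-n)·(time)⁻¹.
Step 2: Here k has units day⁻¹, so the concentration exponent is 0.
Step 3: 1 - n = 0 ⇒ n = 1. The reaction is first order.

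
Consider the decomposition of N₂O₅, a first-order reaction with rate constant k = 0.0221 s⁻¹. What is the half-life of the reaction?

31.36 s

Step 1: For a first-order reaction, t₁/₂ = ln(2)/k
Step 2: t₁/₂ = ln(2)/0.0221
Step 3: t₁/₂ = 0.6931/0.0221 = 31.36 s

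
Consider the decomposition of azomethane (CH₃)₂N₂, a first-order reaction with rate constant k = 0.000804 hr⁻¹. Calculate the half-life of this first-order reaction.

862.1 hr

Step 1: For a first-order reaction, t₁/₂ = ln(2)/k
Step 2: t₁/₂ = ln(2)/0.000804
Step 3: t₁/₂ = 0.6931/0.000804 = 862.1 hr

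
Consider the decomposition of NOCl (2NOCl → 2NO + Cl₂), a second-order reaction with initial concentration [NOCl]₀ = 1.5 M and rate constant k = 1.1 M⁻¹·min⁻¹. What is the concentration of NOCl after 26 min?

0.03417 M

Step 1: For a second-order reaction: 1/[NOCl] = 1/[NOCl]₀ + kt
Step 2: 1/[NOCl] = 1/1.5 + 1.1 × 26
Step 3: 1/[NOCl] = 0.6667 + 28.6 = 29.27
Step 4: [NOCl] = 1/29.27 = 0.03417 M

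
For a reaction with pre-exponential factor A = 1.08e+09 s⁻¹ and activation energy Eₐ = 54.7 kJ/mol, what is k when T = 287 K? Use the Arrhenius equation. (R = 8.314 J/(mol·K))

1.20e-01 s⁻¹

Step 1: Use the Arrhenius equation: k = A × exp(-Eₐ/RT)
Step 2: Convert Eₐ to J/mol: 54.7 kJ/mol = 54700 J/mol
Step 3: Calculate the exponent: -Eₐ/(RT) = -54700/(8.314 × 287) = -22.92426
Step 4: k = 1.08e+09 × exp(-22.92426)
Step 5: k = 1.08e+09 × 1.10693e-10 = 1.1955e-01 s⁻¹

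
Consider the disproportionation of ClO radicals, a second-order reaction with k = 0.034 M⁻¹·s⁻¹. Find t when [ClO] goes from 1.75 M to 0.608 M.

31.57 s

Step 1: For second-order: t = (1/[ClO] - 1/[ClO]₀)/k
Step 2: t = (1/0.608 - 1/1.75)/0.034
Step 3: t = (1.645 - 0.5714)/0.034
Step 4: t = 1.073/0.034 = 31.57 s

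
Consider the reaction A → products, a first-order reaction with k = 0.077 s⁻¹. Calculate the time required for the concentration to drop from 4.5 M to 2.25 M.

9.002 s

Step 1: For first-order: t = ln([A]₀/[A])/k
Step 2: t = ln(4.5/2.25)/0.077
Step 3: t = ln(2)/0.077
Step 4: t = 0.6931/0.077 = 9.002 s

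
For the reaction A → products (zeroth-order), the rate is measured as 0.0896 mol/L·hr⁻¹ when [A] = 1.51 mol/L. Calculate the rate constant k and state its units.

0.0896 mol/L·hr⁻¹

Step 1: For a zeroth-order reaction, rate = k (independent of concentration).
Step 2: k = rate = 0.0896 mol/L·hr⁻¹.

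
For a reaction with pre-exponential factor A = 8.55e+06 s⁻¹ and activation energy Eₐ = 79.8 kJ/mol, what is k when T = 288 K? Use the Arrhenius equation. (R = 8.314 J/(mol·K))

2.87e-08 s⁻¹

Step 1: Use the Arrhenius equation: k = A × exp(-Eₐ/RT)
Step 2: Convert Eₐ to J/mol: 79.8 kJ/mol = 79800 J/mol
Step 3: Calculate the exponent: -Eₐ/(RT) = -79800/(8.314 × 288) = -33.32732
Step 4: k = 8.55e+06 × exp(-33.32732)
Step 5: k = 8.55e+06 × 3.35837e-15 = 2.8714e-08 s⁻¹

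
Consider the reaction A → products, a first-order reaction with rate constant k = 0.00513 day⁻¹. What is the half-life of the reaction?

135.1 day

Step 1: For a first-order reaction, t₁/₂ = ln(2)/k
Step 2: t₁/₂ = ln(2)/0.00513
Step 3: t₁/₂ = 0.6931/0.00513 = 135.1 day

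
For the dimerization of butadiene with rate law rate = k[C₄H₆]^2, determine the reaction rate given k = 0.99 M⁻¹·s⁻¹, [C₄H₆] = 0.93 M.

0.8563 M/s

Step 1: Identify the rate law: rate = k[C₄H₆]^2
Step 2: Substitute values: rate = 0.99 × (0.93)^2
Step 3: Calculate: rate = 0.99 × 0.8649 = 0.856251 M/s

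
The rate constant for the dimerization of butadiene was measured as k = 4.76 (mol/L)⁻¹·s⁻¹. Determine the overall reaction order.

second order (2)

Step 1: The units of k for an nth-order reaction are (concentration)^(1-n)·(time)⁻¹.
Step 2: Here k has units (mol/L)⁻¹·s⁻¹, so the concentration exponent is -1.
Step 3: 1 - n = -1 ⇒ n = 2. The reaction is second order.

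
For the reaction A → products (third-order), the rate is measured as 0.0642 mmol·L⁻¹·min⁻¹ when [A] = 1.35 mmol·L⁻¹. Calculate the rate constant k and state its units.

0.02609 (mmol·L⁻¹)⁻²·min⁻¹

Step 1: rate = k[A]^3, so k = rate / [A]^3.
Step 2: k = 0.0642 / (1.35)^3 = 0.0642 / 2.46.
Step 3: k = 0.02609 (mmol·L⁻¹)⁻²·min⁻¹.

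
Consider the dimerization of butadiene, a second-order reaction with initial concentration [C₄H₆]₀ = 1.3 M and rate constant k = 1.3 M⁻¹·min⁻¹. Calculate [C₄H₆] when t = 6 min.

0.1167 M

Step 1: For a second-order reaction: 1/[C₄H₆] = 1/[C₄H₆]₀ + kt
Step 2: 1/[C₄H₆] = 1/1.3 + 1.3 × 6
Step 3: 1/[C₄H₆] = 0.7692 + 7.8 = 8.569
Step 4: [C₄H₆] = 1/8.569 = 0.1167 M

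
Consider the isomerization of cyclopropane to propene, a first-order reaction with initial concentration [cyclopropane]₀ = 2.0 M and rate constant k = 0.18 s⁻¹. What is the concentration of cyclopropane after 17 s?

0.09378 M

Step 1: For a first-order reaction: [cyclopropane] = [cyclopropane]₀ × e^(-kt)
Step 2: [cyclopropane] = 2.0 × e^(-0.18 × 17)
Step 3: [cyclopropane] = 2.0 × e^(-3.06)
Step 4: [cyclopropane] = 2.0 × 0.0468877 = 0.09378 M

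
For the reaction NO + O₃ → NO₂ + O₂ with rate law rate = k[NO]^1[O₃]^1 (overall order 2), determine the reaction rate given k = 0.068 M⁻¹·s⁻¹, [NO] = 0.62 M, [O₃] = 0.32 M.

0.01349 M/s

Step 1: The rate law is rate = k[NO]^1[O₃]^1, overall order = 1+1 = 2
Step 2: Substitute values: rate = 0.068 × (0.62)^1 × (0.32)^1
Step 3: rate = 0.068 × 0.62 × 0.32 = 0.0134912 M/s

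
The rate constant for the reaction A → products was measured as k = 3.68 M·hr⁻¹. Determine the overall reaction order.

zeroth order (0)

Step 1: The units of k for an nth-order reaction are (concentration)^(1-n)·(time)⁻¹.
Step 2: Here k has units M·hr⁻¹, so the concentration exponent is 1.
Step 3: 1 - n = 1 ⇒ n = 0. The reaction is zeroth order.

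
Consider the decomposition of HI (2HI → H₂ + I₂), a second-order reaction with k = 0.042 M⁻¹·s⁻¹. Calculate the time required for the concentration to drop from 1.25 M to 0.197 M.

101.8 s

Step 1: For second-order: t = (1/[HI] - 1/[HI]₀)/k
Step 2: t = (1/0.197 - 1/1.25)/0.042
Step 3: t = (5.076 - 0.8)/0.042
Step 4: t = 4.276/0.042 = 101.8 s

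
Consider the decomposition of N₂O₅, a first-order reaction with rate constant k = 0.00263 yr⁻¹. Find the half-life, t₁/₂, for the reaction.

263.6 yr

Step 1: For a first-order reaction, t₁/₂ = ln(2)/k
Step 2: t₁/₂ = ln(2)/0.00263
Step 3: t₁/₂ = 0.6931/0.00263 = 263.6 yr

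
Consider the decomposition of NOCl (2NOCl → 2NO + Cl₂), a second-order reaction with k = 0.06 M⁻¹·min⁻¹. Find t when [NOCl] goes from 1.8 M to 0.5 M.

24.07 min

Step 1: For second-order: t = (1/[NOCl] - 1/[NOCl]₀)/k
Step 2: t = (1/0.5 - 1/1.8)/0.06
Step 3: t = (2 - 0.5556)/0.06
Step 4: t = 1.444/0.06 = 24.07 min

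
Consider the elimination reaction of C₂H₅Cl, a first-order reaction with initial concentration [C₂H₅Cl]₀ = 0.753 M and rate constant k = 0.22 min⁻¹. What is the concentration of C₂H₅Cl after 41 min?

9.109e-05 M

Step 1: For a first-order reaction: [C₂H₅Cl] = [C₂H₅Cl]₀ × e^(-kt)
Step 2: [C₂H₅Cl] = 0.753 × e^(-0.22 × 41)
Step 3: [C₂H₅Cl] = 0.753 × e^(-9.02)
Step 4: [C₂H₅Cl] = 0.753 × 0.000120966 = 9.109e-05 M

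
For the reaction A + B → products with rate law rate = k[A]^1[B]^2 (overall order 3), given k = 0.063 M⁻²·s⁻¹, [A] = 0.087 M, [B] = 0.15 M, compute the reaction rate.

0.0001233 M/s

Step 1: The rate law is rate = k[A]^1[B]^2, overall order = 1+2 = 3
Step 2: Substitute values: rate = 0.063 × (0.087)^1 × (0.15)^2
Step 3: rate = 0.063 × 0.087 × 0.0225 = 0.000123322 M/s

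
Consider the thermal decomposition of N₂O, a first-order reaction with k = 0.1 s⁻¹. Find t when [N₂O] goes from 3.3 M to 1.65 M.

6.931 s

Step 1: For first-order: t = ln([N₂O]₀/[N₂O])/k
Step 2: t = ln(3.3/1.65)/0.1
Step 3: t = ln(2)/0.1
Step 4: t = 0.6931/0.1 = 6.931 s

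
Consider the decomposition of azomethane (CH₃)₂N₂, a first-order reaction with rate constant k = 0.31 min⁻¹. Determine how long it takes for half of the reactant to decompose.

2.236 min

Step 1: For a first-order reaction, t₁/₂ = ln(2)/k
Step 2: t₁/₂ = ln(2)/0.31
Step 3: t₁/₂ = 0.6931/0.31 = 2.236 min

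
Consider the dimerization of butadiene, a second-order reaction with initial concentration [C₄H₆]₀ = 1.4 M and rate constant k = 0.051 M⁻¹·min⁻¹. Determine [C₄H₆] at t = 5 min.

1.032 M

Step 1: For a second-order reaction: 1/[C₄H₆] = 1/[C₄H₆]₀ + kt
Step 2: 1/[C₄H₆] = 1/1.4 + 0.051 × 5
Step 3: 1/[C₄H₆] = 0.7143 + 0.255 = 0.9693
Step 4: [C₄H₆] = 1/0.9693 = 1.032 M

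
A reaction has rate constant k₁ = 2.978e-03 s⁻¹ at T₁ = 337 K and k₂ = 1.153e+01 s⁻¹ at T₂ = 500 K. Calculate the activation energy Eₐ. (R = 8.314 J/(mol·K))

71.0 kJ/mol

Step 1: Use the two-temperature Arrhenius form: ln(k₂/k₁) = -Eₐ/R × (1/T₂ - 1/T₁)
Step 2: ln(k₂/k₁) = ln(1.153e+01/2.978e-03) = ln(3871.73) = 8.26146
Step 3: 1/T₂ - 1/T₁ = 1/500 - 1/337 = -9.673591e-04 K⁻¹
Step 4: Eₐ = -R × ln(k₂/k₁) / (1/T₂ - 1/T₁) = -8.314 × 8.26146 / -9.673591e-04
Step 5: Eₐ = 7.1003e+04 J/mol = 71.0 kJ/mol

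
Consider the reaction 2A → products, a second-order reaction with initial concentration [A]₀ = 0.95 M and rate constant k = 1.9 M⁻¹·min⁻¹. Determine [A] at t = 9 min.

0.05509 M

Step 1: For a second-order reaction: 1/[A] = 1/[A]₀ + kt
Step 2: 1/[A] = 1/0.95 + 1.9 × 9
Step 3: 1/[A] = 1.053 + 17.1 = 18.15
Step 4: [A] = 1/18.15 = 0.05509 M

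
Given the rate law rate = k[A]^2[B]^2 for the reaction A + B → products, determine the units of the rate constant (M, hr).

M⁻³·hr⁻¹

Step 1: Overall order = 2 + 2 = 4.
Step 2: rate has units M·hr⁻¹; [A]^2[B]^2 has units M^4.
Step 3: k = rate/([A]^2[B]^2), so units of k = M^(1-4)·hr⁻¹ = M⁻³·hr⁻¹.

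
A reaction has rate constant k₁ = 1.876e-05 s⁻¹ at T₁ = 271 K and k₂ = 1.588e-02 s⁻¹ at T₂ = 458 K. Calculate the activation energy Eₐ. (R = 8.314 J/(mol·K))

37.2 kJ/mol

Step 1: Use the two-temperature Arrhenius form: ln(k₂/k₁) = -Eₐ/R × (1/T₂ - 1/T₁)
Step 2: ln(k₂/k₁) = ln(1.588e-02/1.876e-05) = ln(846.482) = 6.74109
Step 3: 1/T₂ - 1/T₁ = 1/458 - 1/271 = -1.506631e-03 K⁻¹
Step 4: Eₐ = -R × ln(k₂/k₁) / (1/T₂ - 1/T₁) = -8.314 × 6.74109 / -1.506631e-03
Step 5: Eₐ = 3.7199e+04 J/mol = 37.2 kJ/mol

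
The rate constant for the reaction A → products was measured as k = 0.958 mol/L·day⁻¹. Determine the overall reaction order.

zeroth order (0)

Step 1: The units of k for an nth-order reaction are (concentration)^(1-n)·(time)⁻¹.
Step 2: Here k has units mol/L·day⁻¹, so the concentration exponent is 1.
Step 3: 1 - n = 1 ⇒ n = 0. The reaction is zeroth order.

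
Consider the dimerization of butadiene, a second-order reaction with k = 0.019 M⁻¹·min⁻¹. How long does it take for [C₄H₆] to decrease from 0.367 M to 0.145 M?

219.6 min

Step 1: For second-order: t = (1/[C₄H₆] - 1/[C₄H₆]₀)/k
Step 2: t = (1/0.145 - 1/0.367)/0.019
Step 3: t = (6.897 - 2.725)/0.019
Step 4: t = 4.172/0.019 = 219.6 min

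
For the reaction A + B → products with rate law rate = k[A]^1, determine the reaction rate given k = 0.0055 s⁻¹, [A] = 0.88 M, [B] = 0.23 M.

0.00484 M/s

Step 1: The rate law is rate = k[A]^1
Step 2: Note that the rate does not depend on [B] (zero order in B).
Step 3: rate = 0.0055 × (0.88)^1 = 0.00484 M/s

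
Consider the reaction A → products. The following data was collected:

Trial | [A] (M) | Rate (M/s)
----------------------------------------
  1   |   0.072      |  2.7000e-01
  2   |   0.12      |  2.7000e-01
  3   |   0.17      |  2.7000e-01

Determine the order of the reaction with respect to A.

zeroth order (0)

Step 1: Compare trials - when concentration changes, rate stays constant.
Step 2: rate₂/rate₁ = 2.7000e-01/2.7000e-01 = 1
Step 3: [A]₂/[A]₁ = 0.12/0.072 = 1.667
Step 4: Since rate ratio ≈ (conc ratio)^0, the reaction is zeroth order.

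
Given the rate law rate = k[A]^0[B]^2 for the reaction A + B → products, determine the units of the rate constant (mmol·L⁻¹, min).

(mmol·L⁻¹)⁻¹·min⁻¹

Step 1: Overall order = 0 + 2 = 2.
Step 2: rate has units mmol·L⁻¹·min⁻¹; [A]^0[B]^2 has units (mmol·L⁻¹)^2.
Step 3: k = rate/([A]^0[B]^2), so units of k = (mmol·L⁻¹)^(1-2)·min⁻¹ = (mmol·L⁻¹)⁻¹·min⁻¹.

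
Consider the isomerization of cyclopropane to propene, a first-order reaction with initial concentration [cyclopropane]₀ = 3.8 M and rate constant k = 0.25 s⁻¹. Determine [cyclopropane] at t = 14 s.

0.1148 M

Step 1: For a first-order reaction: [cyclopropane] = [cyclopropane]₀ × e^(-kt)
Step 2: [cyclopropane] = 3.8 × e^(-0.25 × 14)
Step 3: [cyclopropane] = 3.8 × e^(-3.5)
Step 4: [cyclopropane] = 3.8 × 0.0301974 = 0.1148 M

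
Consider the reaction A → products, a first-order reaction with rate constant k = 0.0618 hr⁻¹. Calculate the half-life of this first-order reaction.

11.22 hr

Step 1: For a first-order reaction, t₁/₂ = ln(2)/k
Step 2: t₁/₂ = ln(2)/0.0618
Step 3: t₁/₂ = 0.6931/0.0618 = 11.22 hr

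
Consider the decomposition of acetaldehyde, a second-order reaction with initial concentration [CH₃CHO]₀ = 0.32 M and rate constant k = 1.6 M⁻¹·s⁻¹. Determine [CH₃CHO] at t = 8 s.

0.06279 M

Step 1: For a second-order reaction: 1/[CH₃CHO] = 1/[CH₃CHO]₀ + kt
Step 2: 1/[CH₃CHO] = 1/0.32 + 1.6 × 8
Step 3: 1/[CH₃CHO] = 3.125 + 12.8 = 15.93
Step 4: [CH₃CHO] = 1/15.93 = 0.06279 M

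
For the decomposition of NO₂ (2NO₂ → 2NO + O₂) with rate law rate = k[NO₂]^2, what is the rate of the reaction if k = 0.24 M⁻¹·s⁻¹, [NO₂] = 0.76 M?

0.1386 M/s

Step 1: Identify the rate law: rate = k[NO₂]^2
Step 2: Substitute values: rate = 0.24 × (0.76)^2
Step 3: Calculate: rate = 0.24 × 0.5776 = 0.138624 M/s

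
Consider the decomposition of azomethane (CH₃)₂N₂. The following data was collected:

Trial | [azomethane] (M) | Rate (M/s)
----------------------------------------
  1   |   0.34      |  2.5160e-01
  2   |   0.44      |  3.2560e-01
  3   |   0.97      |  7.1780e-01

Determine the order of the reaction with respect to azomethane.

first order (1)

Step 1: Compare trials to find order n where rate₂/rate₁ = ([azomethane]₂/[azomethane]₁)^n
Step 2: rate₂/rate₁ = 3.2560e-01/2.5160e-01 = 1.294
Step 3: [azomethane]₂/[azomethane]₁ = 0.44/0.34 = 1.294
Step 4: n = ln(1.294)/ln(1.294) = 1.00 ≈ 1
Step 5: The reaction is first order in azomethane.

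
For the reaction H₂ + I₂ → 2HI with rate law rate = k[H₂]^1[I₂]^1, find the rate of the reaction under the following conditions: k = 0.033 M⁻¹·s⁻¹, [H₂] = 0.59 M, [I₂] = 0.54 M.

0.01051 M/s

Step 1: The rate law is rate = k[H₂]^1[I₂]^1
Step 2: Substitute: rate = 0.033 × (0.59)^1 × (0.54)^1
Step 3: rate = 0.033 × 0.59 × 0.54 = 0.0105138 M/s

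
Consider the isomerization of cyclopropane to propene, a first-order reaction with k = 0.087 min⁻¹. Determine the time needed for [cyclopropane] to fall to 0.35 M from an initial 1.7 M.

18.17 min

Step 1: For first-order: t = ln([cyclopropane]₀/[cyclopropane])/k
Step 2: t = ln(1.7/0.35)/0.087
Step 3: t = ln(4.857)/0.087
Step 4: t = 1.58/0.087 = 18.17 min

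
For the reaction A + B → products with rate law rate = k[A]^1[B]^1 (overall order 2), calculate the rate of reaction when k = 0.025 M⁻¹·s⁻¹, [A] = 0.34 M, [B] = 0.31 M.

0.002635 M/s

Step 1: The rate law is rate = k[A]^1[B]^1, overall order = 1+1 = 2
Step 2: Substitute values: rate = 0.025 × (0.34)^1 × (0.31)^1
Step 3: rate = 0.025 × 0.34 × 0.31 = 0.002635 M/s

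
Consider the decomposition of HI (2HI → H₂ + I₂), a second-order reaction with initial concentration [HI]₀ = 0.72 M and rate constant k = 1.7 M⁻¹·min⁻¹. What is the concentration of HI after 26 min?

0.02194 M

Step 1: For a second-order reaction: 1/[HI] = 1/[HI]₀ + kt
Step 2: 1/[HI] = 1/0.72 + 1.7 × 26
Step 3: 1/[HI] = 1.389 + 44.2 = 45.59
Step 4: [HI] = 1/45.59 = 0.02194 M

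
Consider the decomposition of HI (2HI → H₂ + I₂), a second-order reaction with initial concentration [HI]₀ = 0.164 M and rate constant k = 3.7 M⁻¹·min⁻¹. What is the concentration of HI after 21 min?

0.01193 M

Step 1: For a second-order reaction: 1/[HI] = 1/[HI]₀ + kt
Step 2: 1/[HI] = 1/0.164 + 3.7 × 21
Step 3: 1/[HI] = 6.098 + 77.7 = 83.8
Step 4: [HI] = 1/83.8 = 0.01193 M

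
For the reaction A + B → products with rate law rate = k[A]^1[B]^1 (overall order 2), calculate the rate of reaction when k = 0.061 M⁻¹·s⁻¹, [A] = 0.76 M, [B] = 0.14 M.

0.00649 M/s

Step 1: The rate law is rate = k[A]^1[B]^1, overall order = 1+1 = 2
Step 2: Substitute values: rate = 0.061 × (0.76)^1 × (0.14)^1
Step 3: rate = 0.061 × 0.76 × 0.14 = 0.0064904 M/s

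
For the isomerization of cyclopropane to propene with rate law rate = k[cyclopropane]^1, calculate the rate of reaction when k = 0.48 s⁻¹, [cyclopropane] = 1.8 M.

0.864 M/s

Step 1: Identify the rate law: rate = k[cyclopropane]^1
Step 2: Substitute values: rate = 0.48 × (1.8)^1
Step 3: Calculate: rate = 0.48 × 1.8 = 0.864 M/s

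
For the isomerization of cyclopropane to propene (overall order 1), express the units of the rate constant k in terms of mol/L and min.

min⁻¹

Step 1: For overall order n, rate = k × (concentration)^n.
Step 2: Rate has units mol/L·min⁻¹; concentration term has units (mol/L)^1.
Step 3: k = rate / (concentration)^n, so units of k = (mol/L)^(1-1)·min⁻¹ = min⁻¹.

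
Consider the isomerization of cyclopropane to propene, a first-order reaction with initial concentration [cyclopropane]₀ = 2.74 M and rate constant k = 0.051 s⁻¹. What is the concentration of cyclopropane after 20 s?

0.988 M

Step 1: For a first-order reaction: [cyclopropane] = [cyclopropane]₀ × e^(-kt)
Step 2: [cyclopropane] = 2.74 × e^(-0.051 × 20)
Step 3: [cyclopropane] = 2.74 × e^(-1.02)
Step 4: [cyclopropane] = 2.74 × 0.360595 = 0.988 M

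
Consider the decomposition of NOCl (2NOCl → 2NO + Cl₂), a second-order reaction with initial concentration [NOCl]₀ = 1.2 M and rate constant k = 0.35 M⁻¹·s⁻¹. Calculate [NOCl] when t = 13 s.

0.1858 M

Step 1: For a second-order reaction: 1/[NOCl] = 1/[NOCl]₀ + kt
Step 2: 1/[NOCl] = 1/1.2 + 0.35 × 13
Step 3: 1/[NOCl] = 0.8333 + 4.55 = 5.383
Step 4: [NOCl] = 1/5.383 = 0.1858 M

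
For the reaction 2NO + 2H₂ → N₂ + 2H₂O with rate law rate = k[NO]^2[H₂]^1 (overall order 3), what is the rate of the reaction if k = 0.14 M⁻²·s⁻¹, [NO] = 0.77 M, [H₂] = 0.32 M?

0.02656 M/s

Step 1: The rate law is rate = k[NO]^2[H₂]^1, overall order = 2+1 = 3
Step 2: Substitute values: rate = 0.14 × (0.77)^2 × (0.32)^1
Step 3: rate = 0.14 × 0.5929 × 0.32 = 0.0265619 M/s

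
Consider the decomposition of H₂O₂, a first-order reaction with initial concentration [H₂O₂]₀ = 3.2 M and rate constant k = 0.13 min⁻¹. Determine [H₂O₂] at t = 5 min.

1.671 M

Step 1: For a first-order reaction: [H₂O₂] = [H₂O₂]₀ × e^(-kt)
Step 2: [H₂O₂] = 3.2 × e^(-0.13 × 5)
Step 3: [H₂O₂] = 3.2 × e^(-0.65)
Step 4: [H₂O₂] = 3.2 × 0.522046 = 1.671 M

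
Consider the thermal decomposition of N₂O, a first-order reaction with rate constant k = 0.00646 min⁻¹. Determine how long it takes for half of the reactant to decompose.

107.3 min

Step 1: For a first-order reaction, t₁/₂ = ln(2)/k
Step 2: t₁/₂ = ln(2)/0.00646
Step 3: t₁/₂ = 0.6931/0.00646 = 107.3 min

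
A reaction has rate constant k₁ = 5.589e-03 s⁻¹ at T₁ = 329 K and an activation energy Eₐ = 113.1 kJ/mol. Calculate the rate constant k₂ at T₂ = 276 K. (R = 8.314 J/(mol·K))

1.991e-06 s⁻¹

Step 1: Use the two-temperature Arrhenius form: ln(k₂/k₁) = -Eₐ/R × (1/T₂ - 1/T₁)
Step 2: Convert Eₐ to J/mol: 113.1 kJ/mol = 113100 J/mol
Step 3: 1/T₂ - 1/T₁ = 1/276 - 1/329 = 5.836747e-04 K⁻¹
Step 4: ln(k₂/k₁) = -113100/8.314 × 5.836747e-04 = -7.94005
Step 5: k₂ = k₁ × exp(-7.94005) = 5.589e-03 × 3.56189e-04 = 1.991e-06 s⁻¹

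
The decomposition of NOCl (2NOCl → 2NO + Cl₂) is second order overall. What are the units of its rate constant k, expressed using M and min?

M⁻¹·min⁻¹

Step 1: For overall order n, rate = k × (concentration)^n.
Step 2: Rate has units M·min⁻¹; concentration term has units M^2.
Step 3: k = rate / (concentration)^n, so units of k = M^(1-2)·min⁻¹ = M⁻¹·min⁻¹.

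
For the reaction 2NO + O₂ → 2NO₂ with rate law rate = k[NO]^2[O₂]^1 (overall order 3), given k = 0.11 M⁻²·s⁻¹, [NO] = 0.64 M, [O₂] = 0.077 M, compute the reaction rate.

0.003469 M/s

Step 1: The rate law is rate = k[NO]^2[O₂]^1, overall order = 2+1 = 3
Step 2: Substitute values: rate = 0.11 × (0.64)^2 × (0.077)^1
Step 3: rate = 0.11 × 0.4096 × 0.077 = 0.00346931 M/s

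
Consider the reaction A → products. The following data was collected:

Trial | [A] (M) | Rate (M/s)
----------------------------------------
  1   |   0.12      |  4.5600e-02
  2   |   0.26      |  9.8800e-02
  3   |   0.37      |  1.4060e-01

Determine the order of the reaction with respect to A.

first order (1)

Step 1: Compare trials to find order n where rate₂/rate₁ = ([A]₂/[A]₁)^n
Step 2: rate₂/rate₁ = 9.8800e-02/4.5600e-02 = 2.167
Step 3: [A]₂/[A]₁ = 0.26/0.12 = 2.167
Step 4: n = ln(2.167)/ln(2.167) = 1.00 ≈ 1
Step 5: The reaction is first order in A.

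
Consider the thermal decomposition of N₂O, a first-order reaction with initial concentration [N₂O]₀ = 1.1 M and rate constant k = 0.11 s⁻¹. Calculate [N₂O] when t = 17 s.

0.1695 M

Step 1: For a first-order reaction: [N₂O] = [N₂O]₀ × e^(-kt)
Step 2: [N₂O] = 1.1 × e^(-0.11 × 17)
Step 3: [N₂O] = 1.1 × e^(-1.87)
Step 4: [N₂O] = 1.1 × 0.154124 = 0.1695 M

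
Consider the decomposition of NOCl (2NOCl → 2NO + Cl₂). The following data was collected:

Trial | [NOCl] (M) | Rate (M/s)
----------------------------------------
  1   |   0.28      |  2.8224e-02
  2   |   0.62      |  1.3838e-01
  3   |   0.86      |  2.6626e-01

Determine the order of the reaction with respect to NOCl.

second order (2)

Step 1: Compare trials to find order n where rate₂/rate₁ = ([NOCl]₂/[NOCl]₁)^n
Step 2: rate₂/rate₁ = 1.3838e-01/2.8224e-02 = 4.903
Step 3: [NOCl]₂/[NOCl]₁ = 0.62/0.28 = 2.214
Step 4: n = ln(4.903)/ln(2.214) = 2.00 ≈ 2
Step 5: The reaction is second order in NOCl.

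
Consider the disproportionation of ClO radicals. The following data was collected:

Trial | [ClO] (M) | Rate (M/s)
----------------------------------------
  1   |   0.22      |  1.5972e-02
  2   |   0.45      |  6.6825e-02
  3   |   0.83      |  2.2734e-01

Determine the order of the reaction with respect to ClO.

second order (2)

Step 1: Compare trials to find order n where rate₂/rate₁ = ([ClO]₂/[ClO]₁)^n
Step 2: rate₂/rate₁ = 6.6825e-02/1.5972e-02 = 4.184
Step 3: [ClO]₂/[ClO]₁ = 0.45/0.22 = 2.045
Step 4: n = ln(4.184)/ln(2.045) = 2.00 ≈ 2
Step 5: The reaction is second order in ClO.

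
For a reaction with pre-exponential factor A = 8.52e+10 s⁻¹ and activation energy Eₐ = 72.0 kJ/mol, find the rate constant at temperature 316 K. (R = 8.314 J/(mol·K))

1.07e-01 s⁻¹

Step 1: Use the Arrhenius equation: k = A × exp(-Eₐ/RT)
Step 2: Convert Eₐ to J/mol: 72.0 kJ/mol = 72000 J/mol
Step 3: Calculate the exponent: -Eₐ/(RT) = -72000/(8.314 × 316) = -27.40535
Step 4: k = 8.52e+10 × exp(-27.40535)
Step 5: k = 8.52e+10 × 1.25316e-12 = 1.0677e-01 s⁻¹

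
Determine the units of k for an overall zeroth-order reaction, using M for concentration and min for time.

M·min⁻¹

Step 1: For overall order n, rate = k × (concentration)^n.
Step 2: Rate has units M·min⁻¹; concentration term has units M^0.
Step 3: k = rate / (concentration)^n, so units of k = M^(1-0)·min⁻¹ = M·min⁻¹.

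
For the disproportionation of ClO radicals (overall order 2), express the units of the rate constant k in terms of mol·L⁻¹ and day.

(mol·L⁻¹)⁻¹·day⁻¹

Step 1: For overall order n, rate = k × (concentration)^n.
Step 2: Rate has units mol·L⁻¹·day⁻¹; concentration term has units (mol·L⁻¹)^2.
Step 3: k = rate / (concentration)^n, so units of k = (mol·L⁻¹)^(1-2)·day⁻¹ = (mol·L⁻¹)⁻¹·day⁻¹.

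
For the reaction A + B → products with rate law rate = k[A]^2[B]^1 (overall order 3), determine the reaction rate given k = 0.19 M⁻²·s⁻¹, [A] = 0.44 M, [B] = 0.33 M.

0.01214 M/s

Step 1: The rate law is rate = k[A]^2[B]^1, overall order = 2+1 = 3
Step 2: Substitute values: rate = 0.19 × (0.44)^2 × (0.33)^1
Step 3: rate = 0.19 × 0.1936 × 0.33 = 0.0121387 M/s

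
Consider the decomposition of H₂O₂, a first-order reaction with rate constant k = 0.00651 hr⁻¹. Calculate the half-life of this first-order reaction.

106.5 hr

Step 1: For a first-order reaction, t₁/₂ = ln(2)/k
Step 2: t₁/₂ = ln(2)/0.00651
Step 3: t₁/₂ = 0.6931/0.00651 = 106.5 hr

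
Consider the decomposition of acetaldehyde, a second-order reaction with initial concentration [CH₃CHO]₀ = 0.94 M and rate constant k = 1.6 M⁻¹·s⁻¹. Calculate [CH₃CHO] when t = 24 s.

0.02534 M

Step 1: For a second-order reaction: 1/[CH₃CHO] = 1/[CH₃CHO]₀ + kt
Step 2: 1/[CH₃CHO] = 1/0.94 + 1.6 × 24
Step 3: 1/[CH₃CHO] = 1.064 + 38.4 = 39.46
Step 4: [CH₃CHO] = 1/39.46 = 0.02534 M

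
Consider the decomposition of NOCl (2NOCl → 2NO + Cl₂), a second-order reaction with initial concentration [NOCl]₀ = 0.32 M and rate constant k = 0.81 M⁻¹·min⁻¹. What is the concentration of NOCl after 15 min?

0.06547 M

Step 1: For a second-order reaction: 1/[NOCl] = 1/[NOCl]₀ + kt
Step 2: 1/[NOCl] = 1/0.32 + 0.81 × 15
Step 3: 1/[NOCl] = 3.125 + 12.15 = 15.28
Step 4: [NOCl] = 1/15.28 = 0.06547 M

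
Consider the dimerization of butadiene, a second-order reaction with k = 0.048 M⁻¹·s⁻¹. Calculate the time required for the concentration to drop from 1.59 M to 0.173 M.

107.3 s

Step 1: For second-order: t = (1/[C₄H₆] - 1/[C₄H₆]₀)/k
Step 2: t = (1/0.173 - 1/1.59)/0.048
Step 3: t = (5.78 - 0.6289)/0.048
Step 4: t = 5.151/0.048 = 107.3 s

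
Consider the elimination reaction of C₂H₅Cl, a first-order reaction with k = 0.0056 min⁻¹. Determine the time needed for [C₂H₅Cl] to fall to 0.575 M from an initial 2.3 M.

247.6 min

Step 1: For first-order: t = ln([C₂H₅Cl]₀/[C₂H₅Cl])/k
Step 2: t = ln(2.3/0.575)/0.0056
Step 3: t = ln(4)/0.0056
Step 4: t = 1.386/0.0056 = 247.6 min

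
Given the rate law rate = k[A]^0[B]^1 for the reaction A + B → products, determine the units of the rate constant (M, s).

s⁻¹

Step 1: Overall order = 0 + 1 = 1.
Step 2: rate has units M·s⁻¹; [A]^0[B]^1 has units M^1.
Step 3: k = rate/([A]^0[B]^1), so units of k = M^(1-1)·s⁻¹ = s⁻¹.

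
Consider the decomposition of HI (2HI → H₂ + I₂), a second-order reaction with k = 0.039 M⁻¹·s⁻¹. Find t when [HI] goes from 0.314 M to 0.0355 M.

640.6 s

Step 1: For second-order: t = (1/[HI] - 1/[HI]₀)/k
Step 2: t = (1/0.0355 - 1/0.314)/0.039
Step 3: t = (28.17 - 3.185)/0.039
Step 4: t = 24.98/0.039 = 640.6 s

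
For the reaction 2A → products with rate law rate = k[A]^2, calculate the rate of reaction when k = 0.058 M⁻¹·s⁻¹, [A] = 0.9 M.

0.04698 M/s

Step 1: Identify the rate law: rate = k[A]^2
Step 2: Substitute values: rate = 0.058 × (0.9)^2
Step 3: Calculate: rate = 0.058 × 0.81 = 0.04698 M/s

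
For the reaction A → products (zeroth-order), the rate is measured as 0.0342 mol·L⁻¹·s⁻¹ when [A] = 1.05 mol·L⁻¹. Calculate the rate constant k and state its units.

0.0342 mol·L⁻¹·s⁻¹

Step 1: For a zeroth-order reaction, rate = k (independent of concentration).
Step 2: k = rate = 0.0342 mol·L⁻¹·s⁻¹.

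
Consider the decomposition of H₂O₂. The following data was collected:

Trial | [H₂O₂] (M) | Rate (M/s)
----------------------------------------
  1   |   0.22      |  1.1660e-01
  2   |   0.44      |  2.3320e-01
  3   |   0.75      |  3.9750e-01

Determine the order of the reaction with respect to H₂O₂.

first order (1)

Step 1: Compare trials to find order n where rate₂/rate₁ = ([H₂O₂]₂/[H₂O₂]₁)^n
Step 2: rate₂/rate₁ = 2.3320e-01/1.1660e-01 = 2
Step 3: [H₂O₂]₂/[H₂O₂]₁ = 0.44/0.22 = 2
Step 4: n = ln(2)/ln(2) = 1.00 ≈ 1
Step 5: The reaction is first order in H₂O₂.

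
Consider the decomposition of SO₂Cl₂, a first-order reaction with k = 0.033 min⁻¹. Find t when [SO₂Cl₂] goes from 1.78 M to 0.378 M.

46.95 min

Step 1: For first-order: t = ln([SO₂Cl₂]₀/[SO₂Cl₂])/k
Step 2: t = ln(1.78/0.378)/0.033
Step 3: t = ln(4.709)/0.033
Step 4: t = 1.549/0.033 = 46.95 min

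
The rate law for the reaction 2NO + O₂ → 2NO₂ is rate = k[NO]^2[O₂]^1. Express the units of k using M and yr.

M⁻²·yr⁻¹

Step 1: Overall order = 2 + 1 = 3.
Step 2: rate has units M·yr⁻¹; [NO]^2[O₂]^1 has units M^3.
Step 3: k = rate/([NO]^2[O₂]^1), so units of k = M^(1-3)·yr⁻¹ = M⁻²·yr⁻¹.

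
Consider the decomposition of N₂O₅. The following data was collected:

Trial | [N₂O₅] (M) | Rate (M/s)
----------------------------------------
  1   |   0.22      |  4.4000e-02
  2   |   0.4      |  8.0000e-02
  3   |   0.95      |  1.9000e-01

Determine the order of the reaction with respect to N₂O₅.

first order (1)

Step 1: Compare trials to find order n where rate₂/rate₁ = ([N₂O₅]₂/[N₂O₅]₁)^n
Step 2: rate₂/rate₁ = 8.0000e-02/4.4000e-02 = 1.818
Step 3: [N₂O₅]₂/[N₂O₅]₁ = 0.4/0.22 = 1.818
Step 4: n = ln(1.818)/ln(1.818) = 1.00 ≈ 1
Step 5: The reaction is first order in N₂O₅.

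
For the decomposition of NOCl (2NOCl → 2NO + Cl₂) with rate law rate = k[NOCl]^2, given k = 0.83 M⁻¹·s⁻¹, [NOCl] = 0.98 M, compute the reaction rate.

0.7971 M/s

Step 1: Identify the rate law: rate = k[NOCl]^2
Step 2: Substitute values: rate = 0.83 × (0.98)^2
Step 3: Calculate: rate = 0.83 × 0.9604 = 0.797132 M/s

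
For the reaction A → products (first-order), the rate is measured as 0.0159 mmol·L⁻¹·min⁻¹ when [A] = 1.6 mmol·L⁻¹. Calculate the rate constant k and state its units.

0.009938 min⁻¹

Step 1: rate = k[A]^1, so k = rate / [A]^1.
Step 2: k = 0.0159 / (1.6)^1 = 0.0159 / 1.6.
Step 3: k = 0.009938 min⁻¹.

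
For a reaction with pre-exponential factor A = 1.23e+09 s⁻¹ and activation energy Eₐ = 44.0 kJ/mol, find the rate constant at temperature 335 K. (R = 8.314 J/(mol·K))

1.69e+02 s⁻¹

Step 1: Use the Arrhenius equation: k = A × exp(-Eₐ/RT)
Step 2: Convert Eₐ to J/mol: 44.0 kJ/mol = 44000 J/mol
Step 3: Calculate the exponent: -Eₐ/(RT) = -44000/(8.314 × 335) = -15.79785
Step 4: k = 1.23e+09 × exp(-15.79785)
Step 5: k = 1.23e+09 × 1.37747e-07 = 1.6943e+02 s⁻¹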